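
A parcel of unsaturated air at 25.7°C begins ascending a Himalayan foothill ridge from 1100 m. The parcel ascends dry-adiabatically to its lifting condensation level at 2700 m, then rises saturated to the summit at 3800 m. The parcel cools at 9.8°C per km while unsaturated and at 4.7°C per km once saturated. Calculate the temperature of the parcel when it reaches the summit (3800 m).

1100–2700 m, dry: Δz = 1.6 km ⇒ ΔT = -15.68°C; T = 10.02°C
2700–3800 m, saturated: Δz = 1.1 km ⇒ ΔT = -5.17°C; T = 4.85°C

4.85°C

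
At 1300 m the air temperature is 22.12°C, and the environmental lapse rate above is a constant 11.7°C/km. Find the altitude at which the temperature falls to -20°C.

4900 m

Height above start = (22.12 − (-20)) / 11.7 = 3.6 km
Altitude = 1300 m + 3600 m = 4900 m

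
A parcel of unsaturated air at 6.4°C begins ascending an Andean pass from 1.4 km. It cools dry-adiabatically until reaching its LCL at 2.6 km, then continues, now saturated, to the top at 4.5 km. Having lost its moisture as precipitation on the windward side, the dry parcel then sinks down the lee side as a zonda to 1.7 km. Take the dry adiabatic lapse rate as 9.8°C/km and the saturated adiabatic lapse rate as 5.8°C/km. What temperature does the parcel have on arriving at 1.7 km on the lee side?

11.06°C

1400–2600 m, dry: Δz = 1.2 km ⇒ ΔT = -11.76°C; T = -5.36°C
2600–4500 m, saturated: Δz = 1.9 km ⇒ ΔT = -11.02°C; T = -16.38°C
4500–1700 m, dry descent: Δz = 2.8 km ⇒ ΔT = +27.44°C; T = 11.06°C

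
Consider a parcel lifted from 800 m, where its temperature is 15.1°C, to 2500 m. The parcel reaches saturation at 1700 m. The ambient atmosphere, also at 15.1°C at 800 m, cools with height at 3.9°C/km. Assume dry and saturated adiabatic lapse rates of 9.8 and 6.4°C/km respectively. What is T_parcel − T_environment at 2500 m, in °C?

-7.31°C (parcel cooler than environment)

Parcel:
  800 → 1700 m (dry, 9.8°C/km): ΔT = -9.8 × 0.9 = -8.82°C → T = 6.28°C
  1700 → 2500 m (saturated, 6.4°C/km): ΔT = -6.4 × 0.8 = -5.12°C → T = 1.16°C
Environment:
  800 → 2500 m (environment, 3.9°C/km): ΔT = -3.9 × 1.7 = -6.63°C → T = 8.47°C
T_parcel − T_env = 1.16 − 8.47 = -7.31°C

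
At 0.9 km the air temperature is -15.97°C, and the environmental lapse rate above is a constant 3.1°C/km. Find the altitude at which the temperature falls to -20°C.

2.2 km

Height above start = (-15.97 − (-20)) / 3.1 = 1.3 km
Altitude = 900 m + 1300 m = 2200 m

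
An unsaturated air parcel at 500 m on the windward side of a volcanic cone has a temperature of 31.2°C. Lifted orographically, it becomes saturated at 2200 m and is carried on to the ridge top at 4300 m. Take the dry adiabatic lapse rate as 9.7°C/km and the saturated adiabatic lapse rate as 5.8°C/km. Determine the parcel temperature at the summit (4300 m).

2.53°C

500–2200 m, dry: Δz = 1.7 km ⇒ ΔT = -16.49°C; T = 14.71°C
2200–4300 m, saturated: Δz = 2.1 km ⇒ ΔT = -12.18°C; T = 2.53°C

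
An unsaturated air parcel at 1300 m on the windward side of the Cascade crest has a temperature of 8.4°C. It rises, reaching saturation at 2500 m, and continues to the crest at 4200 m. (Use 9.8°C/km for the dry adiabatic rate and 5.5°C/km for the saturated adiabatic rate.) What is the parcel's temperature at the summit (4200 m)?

-12.71°C

Dry to 2500 m: -9.8 × 1.2 km = -11.76°C, so T = -3.36°C.
Saturated to 4200 m: -5.5 × 1.7 km = -9.35°C, so T = -12.71°C.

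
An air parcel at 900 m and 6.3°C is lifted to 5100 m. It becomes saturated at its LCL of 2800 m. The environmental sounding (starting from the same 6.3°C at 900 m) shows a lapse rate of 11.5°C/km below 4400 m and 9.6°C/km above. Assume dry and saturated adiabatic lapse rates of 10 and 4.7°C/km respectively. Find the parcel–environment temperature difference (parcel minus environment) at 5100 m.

+17.16°C (parcel warmer than environment)

Parcel:
  900 → 2800 m (dry, 10°C/km): ΔT = -10 × 1.9 = -19°C → T = -12.7°C
  2800 → 5100 m (saturated, 4.7°C/km): ΔT = -4.7 × 2.3 = -10.81°C → T = -23.51°C
Environment:
  900 → 4400 m (environment, lower layer, 11.5°C/km): ΔT = -11.5 × 3.5 = -40.25°C → T = -33.95°C
  4400 → 5100 m (environment, upper layer, 9.6°C/km): ΔT = -9.6 × 0.7 = -6.72°C → T = -40.67°C
T_parcel − T_env = -23.51 − (-40.67) = +17.16°C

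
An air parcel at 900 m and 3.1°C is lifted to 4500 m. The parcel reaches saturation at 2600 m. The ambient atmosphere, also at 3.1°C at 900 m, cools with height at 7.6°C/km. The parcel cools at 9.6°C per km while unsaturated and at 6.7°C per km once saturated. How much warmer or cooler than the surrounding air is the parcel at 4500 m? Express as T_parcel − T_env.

-1.69°C (parcel cooler than environment)

Parcel:
  From 900 m to 2600 m (dry): cools by 9.6 × 1.7 = 16.32°C, giving -13.22°C.
  From 2600 m to 4500 m (saturated): cools by 6.7 × 1.9 = 12.73°C, giving -25.95°C.
Environment:
  From 900 m to 4500 m (environment): cools by 7.6 × 3.6 = 27.36°C, giving -24.26°C.
T_parcel − T_env = -25.95 − (-24.26) = -1.69°C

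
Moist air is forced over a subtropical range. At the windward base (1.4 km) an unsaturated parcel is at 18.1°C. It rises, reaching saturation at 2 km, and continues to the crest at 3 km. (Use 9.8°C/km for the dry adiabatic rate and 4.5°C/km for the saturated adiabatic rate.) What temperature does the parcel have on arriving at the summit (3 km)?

7.72°C

From 1400 m to 2000 m (dry): cools by 9.8 × 0.6 = 5.88°C, giving 12.22°C.
From 2000 m to 3000 m (saturated): cools by 4.5 × 1 = 4.5°C, giving 7.72°C.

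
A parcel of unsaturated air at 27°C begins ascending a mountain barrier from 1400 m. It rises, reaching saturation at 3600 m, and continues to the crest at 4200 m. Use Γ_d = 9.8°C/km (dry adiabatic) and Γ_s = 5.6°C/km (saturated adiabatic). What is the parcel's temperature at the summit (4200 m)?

2.08°C

1400 → 3600 m (dry, 9.8°C/km): ΔT = -9.8 × 2.2 = -21.56°C → T = 5.44°C
3600 → 4200 m (saturated, 5.6°C/km): ΔT = -5.6 × 0.6 = -3.36°C → T = 2.08°C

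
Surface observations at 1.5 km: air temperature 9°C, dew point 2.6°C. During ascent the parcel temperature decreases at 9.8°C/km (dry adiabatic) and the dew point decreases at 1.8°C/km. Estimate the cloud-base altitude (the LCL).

2.3 km

T and T_d converge at 9.8 − 1.8 = 8°C per km
Height above start = (9 − 2.6) / 8 = 0.8 km
LCL altitude = 1500 m + 800 m = 2300 m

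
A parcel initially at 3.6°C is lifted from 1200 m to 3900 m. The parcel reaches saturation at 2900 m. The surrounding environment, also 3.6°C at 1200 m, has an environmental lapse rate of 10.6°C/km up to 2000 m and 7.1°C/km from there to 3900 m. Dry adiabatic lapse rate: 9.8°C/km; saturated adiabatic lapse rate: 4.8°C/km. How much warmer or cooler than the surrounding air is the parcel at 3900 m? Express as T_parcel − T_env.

+0.51°C (parcel warmer than environment)

Parcel:
  Dry to 2900 m: -9.8 × 1.7 km = -16.66°C, so T = -13.06°C.
  Saturated to 3900 m: -4.8 × 1 km = -4.8°C, so T = -17.86°C.
Environment:
  Environment, lower layer to 2000 m: -10.6 × 0.8 km = -8.48°C, so T = -4.88°C.
  Environment, upper layer to 3900 m: -7.1 × 1.9 km = -13.49°C, so T = -18.37°C.
T_parcel − T_env = -17.86 − (-18.37) = +0.51°C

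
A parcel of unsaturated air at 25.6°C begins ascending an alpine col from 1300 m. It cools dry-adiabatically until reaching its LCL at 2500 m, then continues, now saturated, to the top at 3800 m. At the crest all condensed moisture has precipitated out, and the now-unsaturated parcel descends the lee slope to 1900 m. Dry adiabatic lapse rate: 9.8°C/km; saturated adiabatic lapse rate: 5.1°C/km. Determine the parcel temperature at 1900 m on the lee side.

25.83°C

From 1300 m to 2500 m (dry): cools by 9.8 × 1.2 = 11.76°C, giving 13.84°C.
From 2500 m to 3800 m (saturated): cools by 5.1 × 1.3 = 6.63°C, giving 7.21°C.
From 3800 m to 1900 m (dry descent): warms by 9.8 × 1.9 = 18.62°C, giving 25.83°C.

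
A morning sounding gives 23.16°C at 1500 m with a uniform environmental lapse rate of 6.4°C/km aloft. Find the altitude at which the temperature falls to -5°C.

Height above start = (23.16 − (-5)) / 6.4 = 4.4 km
Altitude = 1500 m + 4400 m = 5900 m

5900 m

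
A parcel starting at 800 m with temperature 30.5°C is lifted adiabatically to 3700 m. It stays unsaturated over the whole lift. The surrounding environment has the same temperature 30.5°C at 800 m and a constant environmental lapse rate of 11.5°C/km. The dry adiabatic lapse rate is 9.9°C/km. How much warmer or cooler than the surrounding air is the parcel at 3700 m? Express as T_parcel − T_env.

+4.64°C (parcel warmer than environment)

Parcel:
  800 → 3700 m (dry, 9.9°C/km): ΔT = -9.9 × 2.9 = -28.71°C → T = 1.79°C
Environment:
  800 → 3700 m (environment, 11.5°C/km): ΔT = -11.5 × 2.9 = -33.35°C → T = -2.85°C
T_parcel − T_env = 1.79 − (-2.85) = +4.64°C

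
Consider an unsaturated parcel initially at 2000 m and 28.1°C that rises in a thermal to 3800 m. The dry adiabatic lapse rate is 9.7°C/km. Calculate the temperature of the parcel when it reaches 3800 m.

2000 → 3800 m (dry adiabatic, 9.7°C/km): ΔT = -9.7 × 1.8 = -17.46°C → T = 10.64°C

10.64°C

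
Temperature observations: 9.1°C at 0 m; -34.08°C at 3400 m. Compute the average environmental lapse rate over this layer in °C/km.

12.7°C/km

Γ = −ΔT/Δz = (9.1 − (-34.08)) / (3400 − 0) m
  = 43.18°C / 3.4 km = 12.7°C/km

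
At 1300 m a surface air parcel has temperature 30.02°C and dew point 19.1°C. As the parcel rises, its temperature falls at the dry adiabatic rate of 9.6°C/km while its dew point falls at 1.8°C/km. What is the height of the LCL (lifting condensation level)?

T and T_d converge at 9.6 − 1.8 = 7.8°C per km
Height above start = (30.02 − 19.1) / 7.8 = 1.4 km
LCL altitude = 1300 m + 1400 m = 2700 m

2700 m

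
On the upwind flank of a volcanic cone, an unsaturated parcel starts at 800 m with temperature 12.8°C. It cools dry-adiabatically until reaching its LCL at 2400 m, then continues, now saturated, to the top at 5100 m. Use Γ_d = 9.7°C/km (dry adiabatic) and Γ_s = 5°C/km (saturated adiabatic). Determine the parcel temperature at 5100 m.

From 800 m to 2400 m (dry): cools by 9.7 × 1.6 = 15.52°C, giving -2.72°C.
From 2400 m to 5100 m (saturated): cools by 5 × 2.7 = 13.5°C, giving -16.22°C.

-16.22°C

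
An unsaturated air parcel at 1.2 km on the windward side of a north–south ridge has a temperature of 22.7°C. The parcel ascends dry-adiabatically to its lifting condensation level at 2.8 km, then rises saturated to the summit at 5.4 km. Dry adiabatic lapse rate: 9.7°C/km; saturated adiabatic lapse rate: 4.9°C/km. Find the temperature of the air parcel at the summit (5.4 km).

-5.56°C

1200–2800 m, dry: Δz = 1.6 km ⇒ ΔT = -15.52°C; T = 7.18°C
2800–5400 m, saturated: Δz = 2.6 km ⇒ ΔT = -12.74°C; T = -5.56°C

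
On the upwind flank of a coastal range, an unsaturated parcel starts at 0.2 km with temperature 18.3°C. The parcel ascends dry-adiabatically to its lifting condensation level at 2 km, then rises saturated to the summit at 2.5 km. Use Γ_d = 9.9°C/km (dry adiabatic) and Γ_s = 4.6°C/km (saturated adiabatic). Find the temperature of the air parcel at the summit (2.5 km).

200 → 2000 m (dry, 9.9°C/km): ΔT = -9.9 × 1.8 = -17.82°C → T = 0.48°C
2000 → 2500 m (saturated, 4.6°C/km): ΔT = -4.6 × 0.5 = -2.3°C → T = -1.82°C

-1.82°C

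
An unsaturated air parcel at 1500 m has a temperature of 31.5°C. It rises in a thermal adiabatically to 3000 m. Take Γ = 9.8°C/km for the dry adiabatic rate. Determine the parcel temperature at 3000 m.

From 1500 m to 3000 m (dry adiabatic): cools by 9.8 × 1.5 = 14.7°C, giving 16.8°C.

16.8°C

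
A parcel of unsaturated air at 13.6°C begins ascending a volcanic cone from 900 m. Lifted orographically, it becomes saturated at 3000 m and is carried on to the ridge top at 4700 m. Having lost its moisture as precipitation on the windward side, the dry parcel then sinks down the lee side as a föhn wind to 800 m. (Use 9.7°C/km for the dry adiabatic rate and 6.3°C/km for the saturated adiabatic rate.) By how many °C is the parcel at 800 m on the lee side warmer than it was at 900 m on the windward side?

+6.75°C

From 900 m to 3000 m (dry): cools by 9.7 × 2.1 = 20.37°C, giving -6.77°C.
From 3000 m to 4700 m (saturated): cools by 6.3 × 1.7 = 10.71°C, giving -17.48°C.
From 4700 m to 800 m (dry descent): warms by 9.7 × 3.9 = 37.83°C, giving 20.35°C.
Net change vs windward start: 20.35 − 13.6 = +6.75°C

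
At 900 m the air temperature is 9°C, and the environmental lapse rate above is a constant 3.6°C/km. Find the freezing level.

3400 m

Height above start = (9 − 0) / 3.6 = 2.5 km
Altitude = 900 m + 2500 m = 3400 m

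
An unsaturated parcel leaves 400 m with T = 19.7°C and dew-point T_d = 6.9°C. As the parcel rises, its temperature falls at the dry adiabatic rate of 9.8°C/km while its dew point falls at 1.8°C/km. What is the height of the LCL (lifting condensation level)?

2000 m

T and T_d converge at 9.8 − 1.8 = 8°C per km
Height above start = (19.7 − 6.9) / 8 = 1.6 km
LCL altitude = 400 m + 1600 m = 2000 m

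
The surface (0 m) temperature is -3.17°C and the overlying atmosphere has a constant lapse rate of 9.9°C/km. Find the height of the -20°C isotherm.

Height above start = (-3.17 − (-20)) / 9.9 = 1.7 km
Altitude = 0 m + 1700 m = 1700 m

1700 m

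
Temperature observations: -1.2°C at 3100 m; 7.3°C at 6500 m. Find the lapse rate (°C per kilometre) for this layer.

Γ = −ΔT/Δz = (-1.2 − 7.3) / (6500 − 3100) m
  = -8.5°C / 3.4 km = -2.5°C/km

-2.5°C/km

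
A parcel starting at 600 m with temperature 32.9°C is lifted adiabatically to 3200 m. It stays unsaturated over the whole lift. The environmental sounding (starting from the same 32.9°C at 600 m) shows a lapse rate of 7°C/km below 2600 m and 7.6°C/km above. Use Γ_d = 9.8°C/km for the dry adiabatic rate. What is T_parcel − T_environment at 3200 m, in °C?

-6.92°C (parcel cooler than environment)

Parcel:
  From 600 m to 3200 m (dry): cools by 9.8 × 2.6 = 25.48°C, giving 7.42°C.
Environment:
  From 600 m to 2600 m (environment, lower layer): cools by 7 × 2 = 14°C, giving 18.9°C.
  From 2600 m to 3200 m (environment, upper layer): cools by 7.6 × 0.6 = 4.56°C, giving 14.34°C.
T_parcel − T_env = 7.42 − 14.34 = -6.92°C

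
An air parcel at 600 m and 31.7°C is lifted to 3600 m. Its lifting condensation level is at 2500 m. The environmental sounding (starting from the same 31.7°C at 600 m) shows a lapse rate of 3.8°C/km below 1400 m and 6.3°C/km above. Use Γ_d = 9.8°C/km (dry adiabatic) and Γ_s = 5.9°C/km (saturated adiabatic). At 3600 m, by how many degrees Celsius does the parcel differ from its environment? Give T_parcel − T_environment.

-8.21°C (parcel cooler than environment)

Parcel:
  From 600 m to 2500 m (dry): cools by 9.8 × 1.9 = 18.62°C, giving 13.08°C.
  From 2500 m to 3600 m (saturated): cools by 5.9 × 1.1 = 6.49°C, giving 6.59°C.
Environment:
  From 600 m to 1400 m (environment, lower layer): cools by 3.8 × 0.8 = 3.04°C, giving 28.66°C.
  From 1400 m to 3600 m (environment, upper layer): cools by 6.3 × 2.2 = 13.86°C, giving 14.8°C.
T_parcel − T_env = 6.59 − 14.8 = -8.21°C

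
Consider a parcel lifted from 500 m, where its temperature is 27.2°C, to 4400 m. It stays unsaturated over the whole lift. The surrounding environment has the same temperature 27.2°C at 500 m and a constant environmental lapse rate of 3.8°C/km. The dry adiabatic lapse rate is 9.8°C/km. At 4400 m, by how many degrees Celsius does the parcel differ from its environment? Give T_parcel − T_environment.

Parcel:
  Dry to 4400 m: -9.8 × 3.9 km = -38.22°C, so T = -11.02°C.
Environment:
  Environment to 4400 m: -3.8 × 3.9 km = -14.82°C, so T = 12.38°C.
T_parcel − T_env = -11.02 − 12.38 = -23.4°C

-23.4°C (parcel cooler than environment)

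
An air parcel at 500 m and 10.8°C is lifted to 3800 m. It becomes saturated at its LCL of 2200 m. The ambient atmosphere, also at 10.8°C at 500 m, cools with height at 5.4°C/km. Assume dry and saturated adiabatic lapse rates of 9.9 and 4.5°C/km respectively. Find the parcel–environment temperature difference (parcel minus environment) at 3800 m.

-6.21°C (parcel cooler than environment)

Parcel:
  500 → 2200 m (dry, 9.9°C/km): ΔT = -9.9 × 1.7 = -16.83°C → T = -6.03°C
  2200 → 3800 m (saturated, 4.5°C/km): ΔT = -4.5 × 1.6 = -7.2°C → T = -13.23°C
Environment:
  500 → 3800 m (environment, 5.4°C/km): ΔT = -5.4 × 3.3 = -17.82°C → T = -7.02°C
T_parcel − T_env = -13.23 − (-7.02) = -6.21°C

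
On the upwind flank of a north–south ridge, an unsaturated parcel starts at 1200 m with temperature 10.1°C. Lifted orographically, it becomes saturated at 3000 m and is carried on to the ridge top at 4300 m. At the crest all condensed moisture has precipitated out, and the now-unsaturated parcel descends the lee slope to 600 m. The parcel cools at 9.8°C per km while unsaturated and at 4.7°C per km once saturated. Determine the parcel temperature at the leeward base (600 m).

1200–3000 m, dry: Δz = 1.8 km ⇒ ΔT = -17.64°C; T = -7.54°C
3000–4300 m, saturated: Δz = 1.3 km ⇒ ΔT = -6.11°C; T = -13.65°C
4300–600 m, dry descent: Δz = 3.7 km ⇒ ΔT = +36.26°C; T = 22.61°C

22.61°C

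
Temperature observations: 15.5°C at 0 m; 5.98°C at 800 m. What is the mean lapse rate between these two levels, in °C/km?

Γ = −ΔT/Δz = (15.5 − 5.98) / (800 − 0) m
  = 9.52°C / 0.8 km = 11.9°C/km

11.9°C/km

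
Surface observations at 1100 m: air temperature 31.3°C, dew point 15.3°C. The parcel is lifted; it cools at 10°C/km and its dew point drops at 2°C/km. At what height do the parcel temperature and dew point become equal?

T and T_d converge at 10 − 2 = 8°C per km
Height above start = (31.3 − 15.3) / 8 = 2 km
LCL altitude = 1100 m + 2000 m = 3100 m

3100 m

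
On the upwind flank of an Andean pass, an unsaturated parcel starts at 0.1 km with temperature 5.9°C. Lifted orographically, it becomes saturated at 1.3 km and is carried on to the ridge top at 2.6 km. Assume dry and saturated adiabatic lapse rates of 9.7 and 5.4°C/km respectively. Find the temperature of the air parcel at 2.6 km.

-12.76°C

100 → 1300 m (dry, 9.7°C/km): ΔT = -9.7 × 1.2 = -11.64°C → T = -5.74°C
1300 → 2600 m (saturated, 5.4°C/km): ΔT = -5.4 × 1.3 = -7.02°C → T = -12.76°C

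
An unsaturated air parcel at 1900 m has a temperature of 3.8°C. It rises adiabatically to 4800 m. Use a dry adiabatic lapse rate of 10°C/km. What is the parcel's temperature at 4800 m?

-25.2°C

From 1900 m to 4800 m (dry adiabatic): cools by 10 × 2.9 = 29°C, giving -25.2°C.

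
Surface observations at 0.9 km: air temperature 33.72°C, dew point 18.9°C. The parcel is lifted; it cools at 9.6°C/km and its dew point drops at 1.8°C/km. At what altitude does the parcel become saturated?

T and T_d converge at 9.6 − 1.8 = 7.8°C per km
Height above start = (33.72 − 18.9) / 7.8 = 1.9 km
LCL altitude = 900 m + 1900 m = 2800 m

2.8 km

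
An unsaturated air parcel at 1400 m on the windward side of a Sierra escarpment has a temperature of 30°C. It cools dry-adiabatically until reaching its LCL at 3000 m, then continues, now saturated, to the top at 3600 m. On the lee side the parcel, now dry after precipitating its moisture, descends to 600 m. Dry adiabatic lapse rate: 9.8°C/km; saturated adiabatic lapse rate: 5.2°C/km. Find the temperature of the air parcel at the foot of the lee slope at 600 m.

40.6°C

Dry to 3000 m: -9.8 × 1.6 km = -15.68°C, so T = 14.32°C.
Saturated to 3600 m: -5.2 × 0.6 km = -3.12°C, so T = 11.2°C.
Dry descent to 600 m: +9.8 × 3 km = +29.4°C, so T = 40.6°C.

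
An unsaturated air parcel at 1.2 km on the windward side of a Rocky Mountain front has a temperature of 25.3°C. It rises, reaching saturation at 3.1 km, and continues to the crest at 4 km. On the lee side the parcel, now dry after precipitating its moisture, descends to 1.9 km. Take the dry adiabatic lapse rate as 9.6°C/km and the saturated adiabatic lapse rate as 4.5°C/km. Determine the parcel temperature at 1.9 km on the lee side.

Dry to 3100 m: -9.6 × 1.9 km = -18.24°C, so T = 7.06°C.
Saturated to 4000 m: -4.5 × 0.9 km = -4.05°C, so T = 3.01°C.
Dry descent to 1900 m: +9.6 × 2.1 km = +20.16°C, so T = 23.17°C.

23.17°C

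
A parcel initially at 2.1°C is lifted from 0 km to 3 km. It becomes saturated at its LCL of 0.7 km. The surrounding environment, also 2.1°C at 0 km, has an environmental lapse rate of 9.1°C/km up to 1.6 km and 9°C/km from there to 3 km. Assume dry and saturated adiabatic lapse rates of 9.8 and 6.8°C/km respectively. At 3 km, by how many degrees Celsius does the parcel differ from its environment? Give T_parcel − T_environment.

+4.66°C (parcel warmer than environment)

Parcel:
  0 → 700 m (dry, 9.8°C/km): ΔT = -9.8 × 0.7 = -6.86°C → T = -4.76°C
  700 → 3000 m (saturated, 6.8°C/km): ΔT = -6.8 × 2.3 = -15.64°C → T = -20.4°C
Environment:
  0 → 1600 m (environment, lower layer, 9.1°C/km): ΔT = -9.1 × 1.6 = -14.56°C → T = -12.46°C
  1600 → 3000 m (environment, upper layer, 9°C/km): ΔT = -9 × 1.4 = -12.6°C → T = -25.06°C
T_parcel − T_env = -20.4 − (-25.06) = +4.66°C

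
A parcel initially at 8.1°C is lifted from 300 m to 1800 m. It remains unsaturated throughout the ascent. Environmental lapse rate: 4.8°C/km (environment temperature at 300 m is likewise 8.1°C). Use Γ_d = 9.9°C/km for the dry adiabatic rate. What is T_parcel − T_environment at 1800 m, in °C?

Parcel:
  From 300 m to 1800 m (dry): cools by 9.9 × 1.5 = 14.85°C, giving -6.75°C.
Environment:
  From 300 m to 1800 m (environment): cools by 4.8 × 1.5 = 7.2°C, giving 0.9°C.
T_parcel − T_env = -6.75 − 0.9 = -7.65°C

-7.65°C (parcel cooler than environment)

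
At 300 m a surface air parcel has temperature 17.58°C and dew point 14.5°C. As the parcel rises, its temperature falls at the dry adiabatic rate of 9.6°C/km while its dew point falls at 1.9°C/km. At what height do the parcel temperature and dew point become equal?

700 m

T and T_d converge at 9.6 − 1.9 = 7.7°C per km
Height above start = (17.58 − 14.5) / 7.7 = 0.4 km
LCL altitude = 300 m + 400 m = 700 m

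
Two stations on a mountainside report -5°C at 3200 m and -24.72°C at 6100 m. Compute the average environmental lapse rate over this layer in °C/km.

6.8°C/km

Γ = −ΔT/Δz = (-5 − (-24.72)) / (6100 − 3200) m
  = 19.72°C / 2.9 km = 6.8°C/km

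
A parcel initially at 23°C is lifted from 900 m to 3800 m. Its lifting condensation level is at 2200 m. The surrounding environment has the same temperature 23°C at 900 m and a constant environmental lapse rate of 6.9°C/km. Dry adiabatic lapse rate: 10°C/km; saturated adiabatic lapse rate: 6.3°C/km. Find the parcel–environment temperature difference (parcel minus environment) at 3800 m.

Parcel:
  Dry to 2200 m: -10 × 1.3 km = -13°C, so T = 10°C.
  Saturated to 3800 m: -6.3 × 1.6 km = -10.08°C, so T = -0.08°C.
Environment:
  Environment to 3800 m: -6.9 × 2.9 km = -20.01°C, so T = 2.99°C.
T_parcel − T_env = -0.08 − 2.99 = -3.07°C

-3.07°C (parcel cooler than environment)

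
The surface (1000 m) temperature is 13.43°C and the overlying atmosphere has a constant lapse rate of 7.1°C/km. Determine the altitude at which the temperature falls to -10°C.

Height above start = (13.43 − (-10)) / 7.1 = 3.3 km
Altitude = 1000 m + 3300 m = 4300 m

4300 m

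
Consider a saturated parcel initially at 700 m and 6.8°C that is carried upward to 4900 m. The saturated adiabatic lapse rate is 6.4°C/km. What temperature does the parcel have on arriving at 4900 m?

700–4900 m, saturated adiabatic: Δz = 4.2 km ⇒ ΔT = -26.88°C; T = -20.08°C

-20.08°C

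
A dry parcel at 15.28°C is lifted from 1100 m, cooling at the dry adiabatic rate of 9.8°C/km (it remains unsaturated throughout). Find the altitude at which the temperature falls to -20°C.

4700 m

Height above start = (15.28 − (-20)) / 9.8 = 3.6 km
Altitude = 1100 m + 3600 m = 4700 m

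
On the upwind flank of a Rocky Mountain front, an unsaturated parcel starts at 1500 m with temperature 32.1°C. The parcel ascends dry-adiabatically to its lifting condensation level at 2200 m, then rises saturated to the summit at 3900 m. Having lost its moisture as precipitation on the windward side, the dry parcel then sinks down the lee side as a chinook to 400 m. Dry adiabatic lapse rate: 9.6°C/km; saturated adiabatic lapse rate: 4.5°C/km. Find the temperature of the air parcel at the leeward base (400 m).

51.33°C

From 1500 m to 2200 m (dry): cools by 9.6 × 0.7 = 6.72°C, giving 25.38°C.
From 2200 m to 3900 m (saturated): cools by 4.5 × 1.7 = 7.65°C, giving 17.73°C.
From 3900 m to 400 m (dry descent): warms by 9.6 × 3.5 = 33.6°C, giving 51.33°C.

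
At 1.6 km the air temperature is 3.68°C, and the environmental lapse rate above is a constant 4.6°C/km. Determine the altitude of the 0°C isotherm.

Height above start = (3.68 − 0) / 4.6 = 0.8 km
Altitude = 1600 m + 800 m = 2400 m

2.4 km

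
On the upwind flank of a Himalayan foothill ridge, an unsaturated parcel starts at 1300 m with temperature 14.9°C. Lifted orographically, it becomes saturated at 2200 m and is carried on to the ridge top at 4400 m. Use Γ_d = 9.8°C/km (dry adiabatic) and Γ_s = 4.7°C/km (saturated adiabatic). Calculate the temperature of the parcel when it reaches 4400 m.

-4.26°C

Dry to 2200 m: -9.8 × 0.9 km = -8.82°C, so T = 6.08°C.
Saturated to 4400 m: -4.7 × 2.2 km = -10.34°C, so T = -4.26°C.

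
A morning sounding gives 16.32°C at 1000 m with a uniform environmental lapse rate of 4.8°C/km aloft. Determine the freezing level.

Height above start = (16.32 − 0) / 4.8 = 3.4 km
Altitude = 1000 m + 3400 m = 4400 m

4400 m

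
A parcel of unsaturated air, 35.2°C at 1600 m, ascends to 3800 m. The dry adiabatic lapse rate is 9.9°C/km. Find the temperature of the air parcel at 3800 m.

1600 → 3800 m (dry adiabatic, 9.9°C/km): ΔT = -9.9 × 2.2 = -21.78°C → T = 13.42°C

13.42°C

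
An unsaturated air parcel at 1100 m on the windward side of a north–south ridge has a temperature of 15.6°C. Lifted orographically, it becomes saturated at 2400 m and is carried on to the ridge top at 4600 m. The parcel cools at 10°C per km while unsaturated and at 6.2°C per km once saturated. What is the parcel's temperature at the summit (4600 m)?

-11.04°C

Dry to 2400 m: -10 × 1.3 km = -13°C, so T = 2.6°C.
Saturated to 4600 m: -6.2 × 2.2 km = -13.64°C, so T = -11.04°C.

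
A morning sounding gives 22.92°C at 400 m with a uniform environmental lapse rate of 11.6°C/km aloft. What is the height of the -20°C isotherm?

Height above start = (22.92 − (-20)) / 11.6 = 3.7 km
Altitude = 400 m + 3700 m = 4100 m

4100 m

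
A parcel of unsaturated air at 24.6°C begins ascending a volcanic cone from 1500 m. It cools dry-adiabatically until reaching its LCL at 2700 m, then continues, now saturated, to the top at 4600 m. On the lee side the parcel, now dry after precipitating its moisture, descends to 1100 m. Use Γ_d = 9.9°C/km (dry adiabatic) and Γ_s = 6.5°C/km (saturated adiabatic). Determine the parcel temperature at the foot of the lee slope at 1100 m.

35.02°C

1500–2700 m, dry: Δz = 1.2 km ⇒ ΔT = -11.88°C; T = 12.72°C
2700–4600 m, saturated: Δz = 1.9 km ⇒ ΔT = -12.35°C; T = 0.37°C
4600–1100 m, dry descent: Δz = 3.5 km ⇒ ΔT = +34.65°C; T = 35.02°C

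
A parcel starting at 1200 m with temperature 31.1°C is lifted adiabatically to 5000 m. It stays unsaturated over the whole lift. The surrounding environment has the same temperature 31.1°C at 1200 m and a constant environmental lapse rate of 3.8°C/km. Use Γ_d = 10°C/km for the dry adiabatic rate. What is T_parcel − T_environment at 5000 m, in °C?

-23.56°C (parcel cooler than environment)

Parcel:
  1200 → 5000 m (dry, 10°C/km): ΔT = -10 × 3.8 = -38°C → T = -6.9°C
Environment:
  1200 → 5000 m (environment, 3.8°C/km): ΔT = -3.8 × 3.8 = -14.44°C → T = 16.66°C
T_parcel − T_env = -6.9 − 16.66 = -23.56°C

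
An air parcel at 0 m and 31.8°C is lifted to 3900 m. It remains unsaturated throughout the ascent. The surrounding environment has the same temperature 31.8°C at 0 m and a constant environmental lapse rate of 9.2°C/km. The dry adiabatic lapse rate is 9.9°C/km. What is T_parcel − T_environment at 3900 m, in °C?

-2.73°C (parcel cooler than environment)

Parcel:
  0 → 3900 m (dry, 9.9°C/km): ΔT = -9.9 × 3.9 = -38.61°C → T = -6.81°C
Environment:
  0 → 3900 m (environment, 9.2°C/km): ΔT = -9.2 × 3.9 = -35.88°C → T = -4.08°C
T_parcel − T_env = -6.81 − (-4.08) = -2.73°C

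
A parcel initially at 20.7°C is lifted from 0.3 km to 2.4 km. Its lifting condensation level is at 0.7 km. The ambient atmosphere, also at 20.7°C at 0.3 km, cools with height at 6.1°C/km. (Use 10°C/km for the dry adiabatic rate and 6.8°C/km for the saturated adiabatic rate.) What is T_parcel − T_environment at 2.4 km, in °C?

-2.75°C (parcel cooler than environment)

Parcel:
  From 300 m to 700 m (dry): cools by 10 × 0.4 = 4°C, giving 16.7°C.
  From 700 m to 2400 m (saturated): cools by 6.8 × 1.7 = 11.56°C, giving 5.14°C.
Environment:
  From 300 m to 2400 m (environment): cools by 6.1 × 2.1 = 12.81°C, giving 7.89°C.
T_parcel − T_env = 5.14 − 7.89 = -2.75°C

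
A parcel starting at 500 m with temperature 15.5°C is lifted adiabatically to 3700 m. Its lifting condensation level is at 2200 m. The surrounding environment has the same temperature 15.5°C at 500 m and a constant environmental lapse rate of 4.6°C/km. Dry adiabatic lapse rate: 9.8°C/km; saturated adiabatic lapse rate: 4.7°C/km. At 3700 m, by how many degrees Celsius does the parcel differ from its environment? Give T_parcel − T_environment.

Parcel:
  Dry to 2200 m: -9.8 × 1.7 km = -16.66°C, so T = -1.16°C.
  Saturated to 3700 m: -4.7 × 1.5 km = -7.05°C, so T = -8.21°C.
Environment:
  Environment to 3700 m: -4.6 × 3.2 km = -14.72°C, so T = 0.78°C.
T_parcel − T_env = -8.21 − 0.78 = -8.99°C

-8.99°C (parcel cooler than environment)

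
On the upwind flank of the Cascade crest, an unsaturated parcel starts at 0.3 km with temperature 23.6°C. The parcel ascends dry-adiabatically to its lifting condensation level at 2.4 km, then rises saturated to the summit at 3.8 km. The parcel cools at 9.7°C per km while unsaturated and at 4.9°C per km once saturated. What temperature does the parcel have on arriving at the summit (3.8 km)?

300 → 2400 m (dry, 9.7°C/km): ΔT = -9.7 × 2.1 = -20.37°C → T = 3.23°C
2400 → 3800 m (saturated, 4.9°C/km): ΔT = -4.9 × 1.4 = -6.86°C → T = -3.63°C

-3.63°C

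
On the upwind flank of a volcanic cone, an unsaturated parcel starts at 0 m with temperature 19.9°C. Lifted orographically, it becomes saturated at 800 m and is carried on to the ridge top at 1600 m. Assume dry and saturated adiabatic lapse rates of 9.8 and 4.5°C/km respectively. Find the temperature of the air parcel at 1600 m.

0–800 m, dry: Δz = 0.8 km ⇒ ΔT = -7.84°C; T = 12.06°C
800–1600 m, saturated: Δz = 0.8 km ⇒ ΔT = -3.6°C; T = 8.46°C

8.46°C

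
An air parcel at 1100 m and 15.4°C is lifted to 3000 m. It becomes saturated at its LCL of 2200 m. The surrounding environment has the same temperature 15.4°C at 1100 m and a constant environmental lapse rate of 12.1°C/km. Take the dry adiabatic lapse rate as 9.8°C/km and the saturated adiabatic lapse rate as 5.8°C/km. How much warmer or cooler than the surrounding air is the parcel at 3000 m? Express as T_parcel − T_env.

+7.57°C (parcel warmer than environment)

Parcel:
  Dry to 2200 m: -9.8 × 1.1 km = -10.78°C, so T = 4.62°C.
  Saturated to 3000 m: -5.8 × 0.8 km = -4.64°C, so T = -0.02°C.
Environment:
  Environment to 3000 m: -12.1 × 1.9 km = -22.99°C, so T = -7.59°C.
T_parcel − T_env = -0.02 − (-7.59) = +7.57°C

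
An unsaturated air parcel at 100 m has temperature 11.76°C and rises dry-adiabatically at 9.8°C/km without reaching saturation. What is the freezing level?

Height above start = (11.76 − 0) / 9.8 = 1.2 km
Altitude = 100 m + 1200 m = 1300 m

1300 m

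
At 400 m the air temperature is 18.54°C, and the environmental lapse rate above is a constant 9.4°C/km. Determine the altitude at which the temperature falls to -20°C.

4500 m

Height above start = (18.54 − (-20)) / 9.4 = 4.1 km
Altitude = 400 m + 4100 m = 4500 m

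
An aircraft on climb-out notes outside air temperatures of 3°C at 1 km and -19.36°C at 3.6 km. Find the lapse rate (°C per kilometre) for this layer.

8.6°C/km

Γ = −ΔT/Δz = (3 − (-19.36)) / (3600 − 1000) m
  = 22.36°C / 2.6 km = 8.6°C/km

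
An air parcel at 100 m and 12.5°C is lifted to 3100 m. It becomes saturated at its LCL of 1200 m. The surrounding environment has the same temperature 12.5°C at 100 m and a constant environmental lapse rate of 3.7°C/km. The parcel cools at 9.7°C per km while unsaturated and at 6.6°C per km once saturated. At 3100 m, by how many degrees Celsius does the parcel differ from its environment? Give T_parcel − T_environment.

Parcel:
  From 100 m to 1200 m (dry): cools by 9.7 × 1.1 = 10.67°C, giving 1.83°C.
  From 1200 m to 3100 m (saturated): cools by 6.6 × 1.9 = 12.54°C, giving -10.71°C.
Environment:
  From 100 m to 3100 m (environment): cools by 3.7 × 3 = 11.1°C, giving 1.4°C.
T_parcel − T_env = -10.71 − 1.4 = -12.11°C

-12.11°C (parcel cooler than environment)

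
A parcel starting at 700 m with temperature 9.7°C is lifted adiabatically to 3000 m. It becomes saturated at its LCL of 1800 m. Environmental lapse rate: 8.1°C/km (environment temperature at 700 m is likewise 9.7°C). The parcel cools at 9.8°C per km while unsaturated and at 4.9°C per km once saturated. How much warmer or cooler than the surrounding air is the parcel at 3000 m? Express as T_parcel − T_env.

Parcel:
  From 700 m to 1800 m (dry): cools by 9.8 × 1.1 = 10.78°C, giving -1.08°C.
  From 1800 m to 3000 m (saturated): cools by 4.9 × 1.2 = 5.88°C, giving -6.96°C.
Environment:
  From 700 m to 3000 m (environment): cools by 8.1 × 2.3 = 18.63°C, giving -8.93°C.
T_parcel − T_env = -6.96 − (-8.93) = +1.97°C

+1.97°C (parcel warmer than environment)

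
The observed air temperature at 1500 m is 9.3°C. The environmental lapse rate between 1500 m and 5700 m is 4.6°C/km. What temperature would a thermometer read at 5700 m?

-10.02°C

Environmental to 5700 m: -4.6 × 4.2 km = -19.32°C, so T = -10.02°C.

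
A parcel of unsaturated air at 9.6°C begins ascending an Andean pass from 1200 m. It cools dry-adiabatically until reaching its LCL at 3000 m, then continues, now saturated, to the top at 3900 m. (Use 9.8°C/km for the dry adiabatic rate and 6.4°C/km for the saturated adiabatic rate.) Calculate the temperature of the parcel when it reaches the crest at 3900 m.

Dry to 3000 m: -9.8 × 1.8 km = -17.64°C, so T = -8.04°C.
Saturated to 3900 m: -6.4 × 0.9 km = -5.76°C, so T = -13.8°C.

-13.8°C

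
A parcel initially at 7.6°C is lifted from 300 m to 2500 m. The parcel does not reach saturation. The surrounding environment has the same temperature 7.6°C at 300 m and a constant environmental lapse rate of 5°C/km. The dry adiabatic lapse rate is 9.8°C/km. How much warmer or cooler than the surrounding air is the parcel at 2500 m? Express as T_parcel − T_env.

-10.56°C (parcel cooler than environment)

Parcel:
  Dry to 2500 m: -9.8 × 2.2 km = -21.56°C, so T = -13.96°C.
Environment:
  Environment to 2500 m: -5 × 2.2 km = -11°C, so T = -3.4°C.
T_parcel − T_env = -13.96 − (-3.4) = -10.56°C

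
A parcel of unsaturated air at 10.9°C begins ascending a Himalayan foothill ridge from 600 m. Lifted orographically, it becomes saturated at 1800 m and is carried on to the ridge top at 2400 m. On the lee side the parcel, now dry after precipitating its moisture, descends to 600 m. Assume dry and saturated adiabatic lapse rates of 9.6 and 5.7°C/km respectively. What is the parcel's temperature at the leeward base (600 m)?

13.24°C

600–1800 m, dry: Δz = 1.2 km ⇒ ΔT = -11.52°C; T = -0.62°C
1800–2400 m, saturated: Δz = 0.6 km ⇒ ΔT = -3.42°C; T = -4.04°C
2400–600 m, dry descent: Δz = 1.8 km ⇒ ΔT = +17.28°C; T = 13.24°C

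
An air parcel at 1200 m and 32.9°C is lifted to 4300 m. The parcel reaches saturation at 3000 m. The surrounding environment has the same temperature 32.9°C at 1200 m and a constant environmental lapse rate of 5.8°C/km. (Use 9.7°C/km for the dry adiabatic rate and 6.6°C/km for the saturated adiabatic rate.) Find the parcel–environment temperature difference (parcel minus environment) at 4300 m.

-8.06°C (parcel cooler than environment)

Parcel:
  Dry to 3000 m: -9.7 × 1.8 km = -17.46°C, so T = 15.44°C.
  Saturated to 4300 m: -6.6 × 1.3 km = -8.58°C, so T = 6.86°C.
Environment:
  Environment to 4300 m: -5.8 × 3.1 km = -17.98°C, so T = 14.92°C.
T_parcel − T_env = 6.86 − 14.92 = -8.06°C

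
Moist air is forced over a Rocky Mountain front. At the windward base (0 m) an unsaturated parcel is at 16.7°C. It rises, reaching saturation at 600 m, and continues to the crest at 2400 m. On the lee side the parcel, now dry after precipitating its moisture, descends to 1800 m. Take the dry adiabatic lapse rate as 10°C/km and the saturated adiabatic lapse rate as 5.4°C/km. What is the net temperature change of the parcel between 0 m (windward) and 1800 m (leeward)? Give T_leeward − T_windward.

-9.72°C

0–600 m, dry: Δz = 0.6 km ⇒ ΔT = -6°C; T = 10.7°C
600–2400 m, saturated: Δz = 1.8 km ⇒ ΔT = -9.72°C; T = 0.98°C
2400–1800 m, dry descent: Δz = 0.6 km ⇒ ΔT = +6°C; T = 6.98°C
Net change vs windward start: 6.98 − 16.7 = -9.72°C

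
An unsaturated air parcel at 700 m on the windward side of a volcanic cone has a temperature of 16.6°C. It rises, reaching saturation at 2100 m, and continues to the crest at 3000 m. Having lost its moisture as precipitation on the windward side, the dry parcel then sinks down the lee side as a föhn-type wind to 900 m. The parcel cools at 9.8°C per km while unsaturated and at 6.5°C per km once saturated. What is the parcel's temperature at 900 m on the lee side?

17.61°C

From 700 m to 2100 m (dry): cools by 9.8 × 1.4 = 13.72°C, giving 2.88°C.
From 2100 m to 3000 m (saturated): cools by 6.5 × 0.9 = 5.85°C, giving -2.97°C.
From 3000 m to 900 m (dry descent): warms by 9.8 × 2.1 = 20.58°C, giving 17.61°C.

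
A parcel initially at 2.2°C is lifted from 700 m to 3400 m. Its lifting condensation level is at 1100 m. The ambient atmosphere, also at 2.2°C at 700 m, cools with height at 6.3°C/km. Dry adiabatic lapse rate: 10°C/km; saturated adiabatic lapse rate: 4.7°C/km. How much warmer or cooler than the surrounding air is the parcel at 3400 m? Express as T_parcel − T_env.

+2.2°C (parcel warmer than environment)

Parcel:
  From 700 m to 1100 m (dry): cools by 10 × 0.4 = 4°C, giving -1.8°C.
  From 1100 m to 3400 m (saturated): cools by 4.7 × 2.3 = 10.81°C, giving -12.61°C.
Environment:
  From 700 m to 3400 m (environment): cools by 6.3 × 2.7 = 17.01°C, giving -14.81°C.
T_parcel − T_env = -12.61 − (-14.81) = +2.2°C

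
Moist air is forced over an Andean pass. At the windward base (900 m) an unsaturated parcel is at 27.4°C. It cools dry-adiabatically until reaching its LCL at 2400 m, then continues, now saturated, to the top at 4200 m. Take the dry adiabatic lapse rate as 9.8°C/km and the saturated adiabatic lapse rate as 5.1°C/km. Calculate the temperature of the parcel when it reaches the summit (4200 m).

900–2400 m, dry: Δz = 1.5 km ⇒ ΔT = -14.7°C; T = 12.7°C
2400–4200 m, saturated: Δz = 1.8 km ⇒ ΔT = -9.18°C; T = 3.52°C

3.52°C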